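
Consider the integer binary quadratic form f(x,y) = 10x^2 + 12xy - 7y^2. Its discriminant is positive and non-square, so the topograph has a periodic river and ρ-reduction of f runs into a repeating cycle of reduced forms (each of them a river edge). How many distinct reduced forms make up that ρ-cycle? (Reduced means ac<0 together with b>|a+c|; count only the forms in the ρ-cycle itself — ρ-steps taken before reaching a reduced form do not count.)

D = 424, ⌊√D⌋ = 20
river: ρ → (-7,16,6)
river: ρ → (6,20,-1)
river: ρ → (-1,20,6)
river: ρ → (6,16,-7)
river: ρ → (-7,12,10)
river: ρ → (10,8,-9)
river: ρ → (-9,10,9)
river: ρ → (9,8,-10)
river: ρ → (-10,12,7)
river: ρ → (7,16,-6)
river: ρ → (-6,20,1)
river: ρ → (1,20,-6)
river: ρ → (-6,16,7)
river: ρ → (7,12,-10)
river: ρ → (-10,8,9)
river: ρ → (9,10,-9)
river: ρ → (-9,8,10)
river: ρ → (10,12,-7)
ρ-cycle length = 18 (tail of 0 descent steps not counted)

18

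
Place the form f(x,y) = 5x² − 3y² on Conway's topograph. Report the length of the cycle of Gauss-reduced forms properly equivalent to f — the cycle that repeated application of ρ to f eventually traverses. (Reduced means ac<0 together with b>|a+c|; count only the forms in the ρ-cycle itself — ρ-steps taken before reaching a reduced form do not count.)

D = 60, ⌊√D⌋ = 7
descent: ρ → (-3,6,2)  [lands on river]
river: ρ → (2,6,-3)
ρ-cycle length = 2 (tail of 1 descent step not counted)

2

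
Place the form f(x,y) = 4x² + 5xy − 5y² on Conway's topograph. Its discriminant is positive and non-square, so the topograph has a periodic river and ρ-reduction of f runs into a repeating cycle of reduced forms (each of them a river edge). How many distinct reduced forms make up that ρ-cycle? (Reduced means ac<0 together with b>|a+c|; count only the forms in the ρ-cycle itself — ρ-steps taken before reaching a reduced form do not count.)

D = 105, ⌊√D⌋ = 10
river: ρ → (-5,5,4)
river: ρ → (4,3,-6)
river: ρ → (-6,9,1)
river: ρ → (1,9,-6)
river: ρ → (-6,3,4)
river: ρ → (4,5,-5)
ρ-cycle length = 6 (tail of 0 descent steps not counted)

6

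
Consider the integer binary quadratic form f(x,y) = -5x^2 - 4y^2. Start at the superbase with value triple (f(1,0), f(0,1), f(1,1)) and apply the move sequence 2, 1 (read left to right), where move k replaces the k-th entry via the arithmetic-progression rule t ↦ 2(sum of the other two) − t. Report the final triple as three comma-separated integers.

start (-5,-4,-9) = (f(1,0),f(0,1),f(1,1))
replace slot 2: 2·((-5)+(-9)) − (-4) = -24 → (-5,-24,-9)
replace slot 1: 2·((-24)+(-9)) − (-5) = -61 → (-61,-24,-9)

-61,-24,-9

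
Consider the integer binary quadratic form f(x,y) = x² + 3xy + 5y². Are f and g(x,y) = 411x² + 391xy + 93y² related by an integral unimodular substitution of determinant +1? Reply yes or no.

D₁ = -11, D₂ = -11
f: translate: b→1 (≡3 mod 2), so (1,3,5)→(1,1,3)
f: reduced (well bottom): (1,1,3) with a≤c, −a<b≤a
g: flip: (411,391,93)→(93,-391,411)
g: translate: b→-19 (≡-391 mod 186), so (93,-391,411)→(93,-19,1)
g: flip: (93,-19,1)→(1,19,93)
g: translate: b→1 (≡19 mod 2), so (1,19,93)→(1,1,3)
g: reduced (well bottom): (1,1,3) with a≤c, −a<b≤a
reduced forms (1, 1, 3) vs (1, 1, 3) ⇒ equivalent

yes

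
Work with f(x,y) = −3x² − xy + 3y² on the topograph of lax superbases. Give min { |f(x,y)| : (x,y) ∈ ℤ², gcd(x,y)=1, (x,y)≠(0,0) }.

descent: ρ → (3,1,-3)  [lands on river]
river: ρ → (-3,5,1)
river: ρ → (1,5,-3)
river: ρ → (-3,1,3)
river: ρ → (3,5,-1)
river: ρ → (-1,5,3)
closes: descent 1, river 6
min |a| on river = 1

1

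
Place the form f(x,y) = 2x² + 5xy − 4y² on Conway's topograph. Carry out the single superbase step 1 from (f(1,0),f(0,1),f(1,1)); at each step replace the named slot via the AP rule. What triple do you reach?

start (2,-4,3) = (f(1,0),f(0,1),f(1,1))
replace slot 1: 2·((-4)+3) − 2 = -4 → (-4,-4,3)

-4,-4,3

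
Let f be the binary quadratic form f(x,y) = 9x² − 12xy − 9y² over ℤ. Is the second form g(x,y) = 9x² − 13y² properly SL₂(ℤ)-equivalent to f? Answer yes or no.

D₁ = 468, D₂ = 468
river cycle of f (length 10): (-9, 12, 9), (9, 6, -12), (-12, 18, 3), (3, 18, -12), (-12, 6, 9), (9, 12, -9), (-9, 6, 12), (12, 18, -3), (-3, 18, 12), (12, 6, -9)
river cycle of g (length 6): (9, 18, -4), (-4, 14, 17), (17, 20, -1), (-1, 20, 17), (17, 14, -4), (-4, 18, 9)
cycles differ ⇒ inequivalent

no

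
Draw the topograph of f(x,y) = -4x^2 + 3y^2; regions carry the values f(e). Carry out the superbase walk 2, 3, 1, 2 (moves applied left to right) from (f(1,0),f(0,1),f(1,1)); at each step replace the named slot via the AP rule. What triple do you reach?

start (-4,3,-1) = (f(1,0),f(0,1),f(1,1))
replace slot 2: 2·((-4)+(-1)) − 3 = -13 → (-4,-13,-1)
replace slot 3: 2·((-4)+(-13)) − (-1) = -33 → (-4,-13,-33)
replace slot 1: 2·((-13)+(-33)) − (-4) = -88 → (-88,-13,-33)
replace slot 2: 2·((-88)+(-33)) − (-13) = -229 → (-88,-229,-33)

-88,-229,-33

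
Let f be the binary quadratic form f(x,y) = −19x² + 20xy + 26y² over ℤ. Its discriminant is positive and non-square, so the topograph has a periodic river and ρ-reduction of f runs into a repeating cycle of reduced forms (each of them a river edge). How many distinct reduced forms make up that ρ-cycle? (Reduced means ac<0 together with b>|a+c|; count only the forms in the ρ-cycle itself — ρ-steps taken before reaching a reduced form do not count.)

D = 2376, ⌊√D⌋ = 48
river: ρ → (26,32,-13)
river: ρ → (-13,46,5)
river: ρ → (5,44,-22)
river: ρ → (-22,44,5)
river: ρ → (5,46,-13)
river: ρ → (-13,32,26)
river: ρ → (26,20,-19)
river: ρ → (-19,18,27)
river: ρ → (27,36,-10)
river: ρ → (-10,44,11)
river: ρ → (11,44,-10)
river: ρ → (-10,36,27)
river: ρ → (27,18,-19)
river: ρ → (-19,20,26)
ρ-cycle length = 14 (tail of 0 descent steps not counted)

14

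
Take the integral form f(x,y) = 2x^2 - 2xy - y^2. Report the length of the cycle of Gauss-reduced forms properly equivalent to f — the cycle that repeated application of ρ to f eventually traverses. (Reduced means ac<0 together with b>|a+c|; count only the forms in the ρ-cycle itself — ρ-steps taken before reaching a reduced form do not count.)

D = 12, ⌊√D⌋ = 3
descent: ρ → (-1,2,2)  [lands on river]
river: ρ → (2,2,-1)
ρ-cycle length = 2 (tail of 1 descent step not counted)

2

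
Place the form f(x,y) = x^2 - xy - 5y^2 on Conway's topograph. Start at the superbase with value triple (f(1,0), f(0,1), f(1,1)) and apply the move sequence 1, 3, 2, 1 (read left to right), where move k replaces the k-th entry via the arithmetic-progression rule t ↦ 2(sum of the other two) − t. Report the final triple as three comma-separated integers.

start (1,-5,-5) = (f(1,0),f(0,1),f(1,1))
replace slot 1: 2·((-5)+(-5)) − 1 = -21 → (-21,-5,-5)
replace slot 3: 2·((-21)+(-5)) − (-5) = -47 → (-21,-5,-47)
replace slot 2: 2·((-21)+(-47)) − (-5) = -131 → (-21,-131,-47)
replace slot 1: 2·((-131)+(-47)) − (-21) = -335 → (-335,-131,-47)

-335,-131,-47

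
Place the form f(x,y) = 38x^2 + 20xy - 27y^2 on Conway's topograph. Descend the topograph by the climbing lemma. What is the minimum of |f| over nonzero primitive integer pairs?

river: ρ → (-27,34,31)
river: ρ → (31,28,-30)
river: ρ → (-30,32,29)
river: ρ → (29,26,-33)
river: ρ → (-33,40,22)
river: ρ → (22,48,-25)
river: ρ → (-25,52,18)
river: ρ → (18,56,-19)
river: ρ → (-19,58,15)
river: ρ → (15,62,-11)
river: ρ → (-11,48,50)
river: ρ → (50,52,-9)
river: ρ → (-9,56,38)
river: ρ → (38,20,-27)
closes: descent 0, river 14
min |a| on river = 9

9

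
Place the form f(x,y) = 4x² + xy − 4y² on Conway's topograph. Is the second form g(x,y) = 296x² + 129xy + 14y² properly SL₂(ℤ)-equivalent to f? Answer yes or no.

D₁ = 65, D₂ = 65
river cycle of f (length 6): (-4, 7, 1), (1, 7, -4), (-4, 1, 4), (4, 7, -1), (-1, 7, 4), (4, 1, -4)
river cycle of g (length 6): (1, 7, -4), (-4, 1, 4), (4, 7, -1), (-1, 7, 4), (4, 1, -4), (-4, 7, 1)
cycles coincide ⇒ equivalent

yes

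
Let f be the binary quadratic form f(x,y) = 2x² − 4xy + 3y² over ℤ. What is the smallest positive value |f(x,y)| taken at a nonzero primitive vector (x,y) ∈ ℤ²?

translate: b→0 (≡-4 mod 4), so (2,-4,3)→(2,0,1)
flip: (2,0,1)→(1,0,2)
reduced (well bottom): (1,0,2) with a≤c, −a<b≤a
well minimum = a = 1

1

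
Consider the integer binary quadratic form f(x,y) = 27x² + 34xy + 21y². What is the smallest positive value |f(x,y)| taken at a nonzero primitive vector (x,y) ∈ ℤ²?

translate: b→-20 (≡34 mod 54), so (27,34,21)→(27,-20,14)
flip: (27,-20,14)→(14,20,27)
translate: b→-8 (≡20 mod 28), so (14,20,27)→(14,-8,21)
reduced (well bottom): (14,-8,21) with a≤c, −a<b≤a
well minimum = a = 14

14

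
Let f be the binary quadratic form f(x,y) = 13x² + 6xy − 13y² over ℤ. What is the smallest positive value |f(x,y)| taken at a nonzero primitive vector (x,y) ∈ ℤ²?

river: ρ → (-13,20,6)
river: ρ → (6,16,-19)
river: ρ → (-19,22,3)
river: ρ → (3,26,-3)
river: ρ → (-3,22,19)
river: ρ → (19,16,-6)
river: ρ → (-6,20,13)
river: ρ → (13,6,-13)
closes: descent 0, river 8
min |a| on river = 3

3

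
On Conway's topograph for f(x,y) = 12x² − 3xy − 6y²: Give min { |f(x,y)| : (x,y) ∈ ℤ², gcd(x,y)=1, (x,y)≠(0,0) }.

descent: ρ → (-6,15,3)  [lands on river]
river: ρ → (3,15,-6)
river: ρ → (-6,9,9)
river: ρ → (9,9,-6)
closes: descent 1, river 4
min |a| on river = 3

3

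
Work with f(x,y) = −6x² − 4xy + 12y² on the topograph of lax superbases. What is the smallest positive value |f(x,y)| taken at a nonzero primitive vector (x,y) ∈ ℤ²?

descent: ρ → (12,4,-6)
descent: ρ → (-6,8,10)  [lands on river]
river: ρ → (10,12,-4)
river: ρ → (-4,12,10)
river: ρ → (10,8,-6)
river: ρ → (-6,16,2)
river: ρ → (2,16,-6)
closes: descent 2, river 6
min |a| on river = 2

2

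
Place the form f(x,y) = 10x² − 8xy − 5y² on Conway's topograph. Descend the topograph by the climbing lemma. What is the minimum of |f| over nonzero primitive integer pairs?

descent: ρ → (-5,8,10)  [lands on river]
river: ρ → (10,12,-3)
river: ρ → (-3,12,10)
river: ρ → (10,8,-5)
river: ρ → (-5,12,6)
river: ρ → (6,12,-5)
closes: descent 1, river 6
min |a| on river = 3

3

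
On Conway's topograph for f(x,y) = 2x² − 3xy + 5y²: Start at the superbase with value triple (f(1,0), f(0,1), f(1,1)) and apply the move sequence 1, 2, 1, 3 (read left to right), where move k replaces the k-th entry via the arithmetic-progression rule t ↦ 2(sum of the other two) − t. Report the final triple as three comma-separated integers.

start (2,5,4) = (f(1,0),f(0,1),f(1,1))
replace slot 1: 2·(5+4) − 2 = 16 → (16,5,4)
replace slot 2: 2·(16+4) − 5 = 35 → (16,35,4)
replace slot 1: 2·(35+4) − 16 = 62 → (62,35,4)
replace slot 3: 2·(62+35) − 4 = 190 → (62,35,190)

62,35,190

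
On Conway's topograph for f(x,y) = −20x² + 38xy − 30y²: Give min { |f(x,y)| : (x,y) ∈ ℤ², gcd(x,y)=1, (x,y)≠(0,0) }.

translate: b→2 (≡-38 mod 40), so (20,-38,30)→(20,2,12)
flip: (20,2,12)→(12,-2,20)
reduced (well bottom): (12,-2,20) with a≤c, −a<b≤a
well minimum |f| = |-12| = 12 (negative-definite)

12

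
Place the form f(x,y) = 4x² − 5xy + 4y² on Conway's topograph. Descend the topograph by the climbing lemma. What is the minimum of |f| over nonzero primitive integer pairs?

translate: b→3 (≡-5 mod 8), so (4,-5,4)→(4,3,3)
flip: (4,3,3)→(3,-3,4)
translate: b→3 (≡-3 mod 6), so (3,-3,4)→(3,3,4)
reduced (well bottom): (3,3,4) with a≤c, −a<b≤a
well minimum = a = 3

3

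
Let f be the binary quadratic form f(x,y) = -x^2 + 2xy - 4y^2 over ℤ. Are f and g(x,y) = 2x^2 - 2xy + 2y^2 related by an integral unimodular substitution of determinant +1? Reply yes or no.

D₁ = -12, D₂ = -12
f is negative-definite; reduce −f:
−f: translate: b→0 (≡-2 mod 2), so (1,-2,4)→(1,0,3)
−f: reduced (well bottom): (1,0,3) with a≤c, −a<b≤a
flip sign back: reduced form of f is (-1,0,-3)
g: translate: b→2 (≡-2 mod 4), so (2,-2,2)→(2,2,2)
g: reduced (well bottom): (2,2,2) with a≤c, −a<b≤a
reduced forms (-1, 0, -3) vs (2, 2, 2) ⇒ inequivalent

no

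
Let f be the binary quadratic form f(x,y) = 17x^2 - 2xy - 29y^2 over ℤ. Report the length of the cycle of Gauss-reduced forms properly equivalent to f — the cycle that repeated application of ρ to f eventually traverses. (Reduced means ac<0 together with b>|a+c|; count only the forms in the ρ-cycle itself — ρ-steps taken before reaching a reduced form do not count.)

D = 1976, ⌊√D⌋ = 44
descent: ρ → (-29,2,17)
descent: ρ → (17,32,-14)  [lands on river]
river: ρ → (-14,24,25)
river: ρ → (25,26,-13)
river: ρ → (-13,26,25)
river: ρ → (25,24,-14)
river: ρ → (-14,32,17)
river: ρ → (17,36,-10)
river: ρ → (-10,44,1)
river: ρ → (1,44,-10)
river: ρ → (-10,36,17)
ρ-cycle length = 10 (tail of 2 descent steps not counted)

10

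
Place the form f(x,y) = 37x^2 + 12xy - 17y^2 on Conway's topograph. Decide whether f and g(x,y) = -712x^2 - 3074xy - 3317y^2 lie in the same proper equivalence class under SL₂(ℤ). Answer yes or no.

D₁ = 2660, D₂ = 2660
river cycle of f (length 8): (-17, 22, 32), (32, 42, -7), (-7, 42, 32), (32, 22, -17), (-17, 46, 8), (8, 50, -5), (-5, 50, 8), (8, 46, -17)
river cycle of g (length 8): (-17, 22, 32), (32, 42, -7), (-7, 42, 32), (32, 22, -17), (-17, 46, 8), (8, 50, -5), (-5, 50, 8), (8, 46, -17)
cycles coincide ⇒ equivalent

yes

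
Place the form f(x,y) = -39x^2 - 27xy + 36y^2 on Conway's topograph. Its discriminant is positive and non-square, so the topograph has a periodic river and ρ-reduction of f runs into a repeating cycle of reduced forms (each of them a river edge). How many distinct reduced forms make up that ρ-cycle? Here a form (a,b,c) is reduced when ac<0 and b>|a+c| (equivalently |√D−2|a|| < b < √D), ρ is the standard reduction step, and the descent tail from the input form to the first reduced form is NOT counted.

D = 6345, ⌊√D⌋ = 79
descent: ρ → (36,27,-39)  [lands on river]
river: ρ → (-39,51,24)
river: ρ → (24,45,-45)
river: ρ → (-45,45,24)
river: ρ → (24,51,-39)
river: ρ → (-39,27,36)
river: ρ → (36,45,-30)
river: ρ → (-30,75,6)
river: ρ → (6,69,-66)
river: ρ → (-66,63,9)
river: ρ → (9,63,-66)
river: ρ → (-66,69,6)
river: ρ → (6,75,-30)
river: ρ → (-30,45,36)
ρ-cycle length = 14 (tail of 1 descent step not counted)

14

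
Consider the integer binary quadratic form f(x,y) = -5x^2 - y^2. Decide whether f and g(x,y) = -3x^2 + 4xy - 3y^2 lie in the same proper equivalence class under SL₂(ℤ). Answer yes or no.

D₁ = -20, D₂ = -20
f is negative-definite; reduce −f:
−f: flip: (5,0,1)→(1,0,5)
−f: reduced (well bottom): (1,0,5) with a≤c, −a<b≤a
flip sign back: reduced form of f is (-1,0,-5)
g is negative-definite; reduce −g:
−g: translate: b→2 (≡-4 mod 6), so (3,-4,3)→(3,2,2)
−g: flip: (3,2,2)→(2,-2,3)
−g: translate: b→2 (≡-2 mod 4), so (2,-2,3)→(2,2,3)
−g: reduced (well bottom): (2,2,3) with a≤c, −a<b≤a
flip sign back: reduced form of g is (-2,-2,-3)
reduced forms (-1, 0, -5) vs (-2, -2, -3) ⇒ inequivalent

no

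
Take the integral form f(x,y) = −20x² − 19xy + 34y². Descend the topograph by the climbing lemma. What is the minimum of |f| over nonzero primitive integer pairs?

descent: ρ → (34,19,-20)  [lands on river]
river: ρ → (-20,21,33)
river: ρ → (33,45,-8)
river: ρ → (-8,51,15)
river: ρ → (15,39,-26)
river: ρ → (-26,13,28)
river: ρ → (28,43,-11)
river: ρ → (-11,45,24)
river: ρ → (24,51,-5)
river: ρ → (-5,49,34)
closes: descent 1, river 10
min |a| on river = 5

5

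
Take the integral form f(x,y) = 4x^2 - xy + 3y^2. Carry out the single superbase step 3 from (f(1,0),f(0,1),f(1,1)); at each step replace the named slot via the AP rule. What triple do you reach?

start (4,3,6) = (f(1,0),f(0,1),f(1,1))
replace slot 3: 2·(4+3) − 6 = 8 → (4,3,8)

4,3,8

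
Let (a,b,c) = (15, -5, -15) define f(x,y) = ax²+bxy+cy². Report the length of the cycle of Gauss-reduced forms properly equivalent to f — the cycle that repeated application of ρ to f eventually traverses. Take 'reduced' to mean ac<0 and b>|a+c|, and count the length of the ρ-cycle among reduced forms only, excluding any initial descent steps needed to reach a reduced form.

D = 925, ⌊√D⌋ = 30
descent: ρ → (-15,5,15)  [lands on river]
river: ρ → (15,25,-5)
river: ρ → (-5,25,15)
river: ρ → (15,5,-15)
river: ρ → (-15,25,5)
river: ρ → (5,25,-15)
ρ-cycle length = 6 (tail of 1 descent step not counted)

6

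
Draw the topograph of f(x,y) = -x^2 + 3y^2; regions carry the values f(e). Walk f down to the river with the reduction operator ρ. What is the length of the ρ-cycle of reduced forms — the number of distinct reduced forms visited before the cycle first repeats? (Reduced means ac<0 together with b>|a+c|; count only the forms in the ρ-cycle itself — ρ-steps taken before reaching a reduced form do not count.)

D = 12, ⌊√D⌋ = 3
descent: ρ → (3,0,-1)
descent: ρ → (-1,2,2)  [lands on river]
river: ρ → (2,2,-1)
ρ-cycle length = 2 (tail of 2 descent steps not counted)

2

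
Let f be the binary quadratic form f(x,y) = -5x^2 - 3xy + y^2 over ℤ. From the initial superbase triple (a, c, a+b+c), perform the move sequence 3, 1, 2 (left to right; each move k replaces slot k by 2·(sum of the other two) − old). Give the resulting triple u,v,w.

start (-5,1,-7) = (f(1,0),f(0,1),f(1,1))
replace slot 3: 2·((-5)+1) − (-7) = -1 → (-5,1,-1)
replace slot 1: 2·(1+(-1)) − (-5) = 5 → (5,1,-1)
replace slot 2: 2·(5+(-1)) − 1 = 7 → (5,7,-1)

5,7,-1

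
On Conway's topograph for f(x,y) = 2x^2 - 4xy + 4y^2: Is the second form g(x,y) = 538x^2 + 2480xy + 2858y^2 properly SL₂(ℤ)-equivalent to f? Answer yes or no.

D₁ = -16, D₂ = -16
f: translate: b→0 (≡-4 mod 4), so (2,-4,4)→(2,0,2)
f: reduced (well bottom): (2,0,2) with a≤c, −a<b≤a
g: translate: b→328 (≡2480 mod 1076), so (538,2480,2858)→(538,328,50)
g: flip: (538,328,50)→(50,-328,538)
g: translate: b→-28 (≡-328 mod 100), so (50,-328,538)→(50,-28,4)
g: flip: (50,-28,4)→(4,28,50)
g: translate: b→4 (≡28 mod 8), so (4,28,50)→(4,4,2)
g: flip: (4,4,2)→(2,-4,4)
g: translate: b→0 (≡-4 mod 4), so (2,-4,4)→(2,0,2)
g: reduced (well bottom): (2,0,2) with a≤c, −a<b≤a
reduced forms (2, 0, 2) vs (2, 0, 2) ⇒ equivalent

yes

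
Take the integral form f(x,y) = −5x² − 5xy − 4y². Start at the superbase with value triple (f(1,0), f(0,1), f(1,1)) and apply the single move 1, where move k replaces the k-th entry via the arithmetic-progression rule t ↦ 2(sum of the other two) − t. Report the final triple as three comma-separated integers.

start (-5,-4,-14) = (f(1,0),f(0,1),f(1,1))
replace slot 1: 2·((-4)+(-14)) − (-5) = -31 → (-31,-4,-14)

-31,-4,-14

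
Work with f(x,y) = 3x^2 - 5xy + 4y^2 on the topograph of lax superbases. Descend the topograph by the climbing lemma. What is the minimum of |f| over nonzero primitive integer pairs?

translate: b→1 (≡-5 mod 6), so (3,-5,4)→(3,1,2)
flip: (3,1,2)→(2,-1,3)
reduced (well bottom): (2,-1,3) with a≤c, −a<b≤a
well minimum = a = 2

2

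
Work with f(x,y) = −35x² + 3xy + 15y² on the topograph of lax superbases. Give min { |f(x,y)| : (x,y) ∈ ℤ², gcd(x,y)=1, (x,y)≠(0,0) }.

descent: ρ → (15,27,-23)  [lands on river]
river: ρ → (-23,19,19)
river: ρ → (19,19,-23)
river: ρ → (-23,27,15)
river: ρ → (15,33,-17)
river: ρ → (-17,35,13)
river: ρ → (13,43,-5)
river: ρ → (-5,37,37)
river: ρ → (37,37,-5)
river: ρ → (-5,43,13)
river: ρ → (13,35,-17)
river: ρ → (-17,33,15)
closes: descent 1, river 12
min |a| on river = 5

5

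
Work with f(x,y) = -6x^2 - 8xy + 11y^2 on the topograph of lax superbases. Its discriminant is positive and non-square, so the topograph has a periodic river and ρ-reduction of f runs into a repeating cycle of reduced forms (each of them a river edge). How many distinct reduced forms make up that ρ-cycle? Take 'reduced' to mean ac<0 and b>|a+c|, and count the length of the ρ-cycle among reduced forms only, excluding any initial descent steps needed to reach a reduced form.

D = 328, ⌊√D⌋ = 18
descent: ρ → (11,8,-6)  [lands on river]
river: ρ → (-6,16,3)
river: ρ → (3,14,-11)
river: ρ → (-11,8,6)
river: ρ → (6,16,-3)
river: ρ → (-3,14,11)
ρ-cycle length = 6 (tail of 1 descent step not counted)

6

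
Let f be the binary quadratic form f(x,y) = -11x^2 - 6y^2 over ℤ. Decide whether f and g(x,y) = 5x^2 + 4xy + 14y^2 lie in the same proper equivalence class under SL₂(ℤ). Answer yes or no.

D₁ = -264, D₂ = -264
f is negative-definite; reduce −f:
−f: flip: (11,0,6)→(6,0,11)
−f: reduced (well bottom): (6,0,11) with a≤c, −a<b≤a
flip sign back: reduced form of f is (-6,0,-11)
g: reduced (well bottom): (5,4,14) with a≤c, −a<b≤a
reduced forms (-6, 0, -11) vs (5, 4, 14) ⇒ inequivalent

no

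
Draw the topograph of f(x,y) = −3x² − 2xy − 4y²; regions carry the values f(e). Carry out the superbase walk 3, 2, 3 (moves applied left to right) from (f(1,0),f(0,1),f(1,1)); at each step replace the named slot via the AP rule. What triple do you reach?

start (-3,-4,-9) = (f(1,0),f(0,1),f(1,1))
replace slot 3: 2·((-3)+(-4)) − (-9) = -5 → (-3,-4,-5)
replace slot 2: 2·((-3)+(-5)) − (-4) = -12 → (-3,-12,-5)
replace slot 3: 2·((-3)+(-12)) − (-5) = -25 → (-3,-12,-25)

-3,-12,-25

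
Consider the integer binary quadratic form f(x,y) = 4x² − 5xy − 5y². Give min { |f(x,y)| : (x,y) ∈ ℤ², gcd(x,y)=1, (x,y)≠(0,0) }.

descent: ρ → (-5,5,4)  [lands on river]
river: ρ → (4,3,-6)
river: ρ → (-6,9,1)
river: ρ → (1,9,-6)
river: ρ → (-6,3,4)
river: ρ → (4,5,-5)
closes: descent 1, river 6
min |a| on river = 1

1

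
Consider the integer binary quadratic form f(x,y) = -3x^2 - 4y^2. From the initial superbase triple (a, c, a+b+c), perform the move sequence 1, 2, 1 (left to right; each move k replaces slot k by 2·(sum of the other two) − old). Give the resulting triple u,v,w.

start (-3,-4,-7) = (f(1,0),f(0,1),f(1,1))
replace slot 1: 2·((-4)+(-7)) − (-3) = -19 → (-19,-4,-7)
replace slot 2: 2·((-19)+(-7)) − (-4) = -48 → (-19,-48,-7)
replace slot 1: 2·((-48)+(-7)) − (-19) = -91 → (-91,-48,-7)

-91,-48,-7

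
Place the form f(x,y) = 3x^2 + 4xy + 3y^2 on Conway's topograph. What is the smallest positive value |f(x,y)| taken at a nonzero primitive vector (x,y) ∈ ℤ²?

translate: b→-2 (≡4 mod 6), so (3,4,3)→(3,-2,2)
flip: (3,-2,2)→(2,2,3)
reduced (well bottom): (2,2,3) with a≤c, −a<b≤a
well minimum = a = 2

2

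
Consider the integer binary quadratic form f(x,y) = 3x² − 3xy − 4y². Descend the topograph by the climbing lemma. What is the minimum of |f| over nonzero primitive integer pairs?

descent: ρ → (-4,3,3)  [lands on river]
river: ρ → (3,3,-4)
river: ρ → (-4,5,2)
river: ρ → (2,7,-1)
river: ρ → (-1,7,2)
river: ρ → (2,5,-4)
closes: descent 1, river 6
min |a| on river = 1

1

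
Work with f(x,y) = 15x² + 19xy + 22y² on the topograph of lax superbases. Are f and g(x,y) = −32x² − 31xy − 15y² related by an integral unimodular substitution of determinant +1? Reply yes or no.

D₁ = -959, D₂ = -959
f: translate: b→-11 (≡19 mod 30), so (15,19,22)→(15,-11,18)
f: reduced (well bottom): (15,-11,18) with a≤c, −a<b≤a
g is negative-definite; reduce −g:
−g: flip: (32,31,15)→(15,-31,32)
−g: translate: b→-1 (≡-31 mod 30), so (15,-31,32)→(15,-1,16)
−g: reduced (well bottom): (15,-1,16) with a≤c, −a<b≤a
flip sign back: reduced form of g is (-15,1,-16)
reduced forms (15, -11, 18) vs (-15, 1, -16) ⇒ inequivalent

no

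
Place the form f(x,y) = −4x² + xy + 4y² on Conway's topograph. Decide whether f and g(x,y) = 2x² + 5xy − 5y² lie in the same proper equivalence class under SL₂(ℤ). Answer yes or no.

D₁ = 65, D₂ = 65
river cycle of f (length 6): (4, 7, -1), (-1, 7, 4), (4, 1, -4), (-4, 7, 1), (1, 7, -4), (-4, 1, 4)
river cycle of g (length 6): (-5, 5, 2), (2, 7, -2), (-2, 5, 5), (5, 5, -2), (-2, 7, 2), (2, 5, -5)
cycles differ ⇒ inequivalent

no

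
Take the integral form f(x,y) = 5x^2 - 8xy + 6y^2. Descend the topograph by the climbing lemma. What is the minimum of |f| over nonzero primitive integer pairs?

translate: b→2 (≡-8 mod 10), so (5,-8,6)→(5,2,3)
flip: (5,2,3)→(3,-2,5)
reduced (well bottom): (3,-2,5) with a≤c, −a<b≤a
well minimum = a = 3

3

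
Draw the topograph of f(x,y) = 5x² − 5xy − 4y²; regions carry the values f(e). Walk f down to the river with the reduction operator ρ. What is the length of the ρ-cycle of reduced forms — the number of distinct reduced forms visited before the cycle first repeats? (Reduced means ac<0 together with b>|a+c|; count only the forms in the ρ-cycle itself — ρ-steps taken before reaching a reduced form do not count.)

D = 105, ⌊√D⌋ = 10
descent: ρ → (-4,5,5)  [lands on river]
river: ρ → (5,5,-4)
river: ρ → (-4,3,6)
river: ρ → (6,9,-1)
river: ρ → (-1,9,6)
river: ρ → (6,3,-4)
ρ-cycle length = 6 (tail of 1 descent step not counted)

6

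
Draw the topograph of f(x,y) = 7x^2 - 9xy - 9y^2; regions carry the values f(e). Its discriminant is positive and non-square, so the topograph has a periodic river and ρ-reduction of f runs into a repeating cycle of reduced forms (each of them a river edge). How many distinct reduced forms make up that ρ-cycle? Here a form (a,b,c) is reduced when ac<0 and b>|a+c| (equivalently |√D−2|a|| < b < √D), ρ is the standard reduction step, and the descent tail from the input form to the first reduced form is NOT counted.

D = 333, ⌊√D⌋ = 18
descent: ρ → (-9,9,7)  [lands on river]
river: ρ → (7,5,-11)
river: ρ → (-11,17,1)
river: ρ → (1,17,-11)
river: ρ → (-11,5,7)
river: ρ → (7,9,-9)
ρ-cycle length = 6 (tail of 1 descent step not counted)

6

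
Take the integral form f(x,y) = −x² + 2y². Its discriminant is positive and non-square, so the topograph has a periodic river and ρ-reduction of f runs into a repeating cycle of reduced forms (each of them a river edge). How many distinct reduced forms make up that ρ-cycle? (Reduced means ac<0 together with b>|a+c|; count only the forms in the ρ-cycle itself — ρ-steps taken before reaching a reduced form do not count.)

D = 8, ⌊√D⌋ = 2
descent: ρ → (2,0,-1)
descent: ρ → (-1,2,1)  [lands on river]
river: ρ → (1,2,-1)
ρ-cycle length = 2 (tail of 2 descent steps not counted)

2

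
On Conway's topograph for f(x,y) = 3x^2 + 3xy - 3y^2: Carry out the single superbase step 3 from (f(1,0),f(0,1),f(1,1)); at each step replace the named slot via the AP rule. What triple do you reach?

start (3,-3,3) = (f(1,0),f(0,1),f(1,1))
replace slot 3: 2·(3+(-3)) − 3 = -3 → (3,-3,-3)

3,-3,-3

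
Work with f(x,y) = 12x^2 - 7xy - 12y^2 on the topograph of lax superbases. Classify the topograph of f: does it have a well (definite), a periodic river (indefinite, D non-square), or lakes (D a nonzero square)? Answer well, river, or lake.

D = b²−4ac = (-7)² − 4·12·(-12) = 625
D = 25² is a perfect square ⇒ form factors over ℤ ⇒ lakes

lake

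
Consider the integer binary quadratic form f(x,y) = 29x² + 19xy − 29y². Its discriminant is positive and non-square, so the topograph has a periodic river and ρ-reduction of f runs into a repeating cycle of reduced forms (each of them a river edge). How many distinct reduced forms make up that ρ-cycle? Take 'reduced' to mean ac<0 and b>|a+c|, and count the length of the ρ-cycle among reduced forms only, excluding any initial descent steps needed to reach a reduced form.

D = 3725, ⌊√D⌋ = 61
river: ρ → (-29,39,19)
river: ρ → (19,37,-31)
river: ρ → (-31,25,25)
river: ρ → (25,25,-31)
river: ρ → (-31,37,19)
river: ρ → (19,39,-29)
river: ρ → (-29,19,29)
river: ρ → (29,39,-19)
river: ρ → (-19,37,31)
river: ρ → (31,25,-25)
river: ρ → (-25,25,31)
river: ρ → (31,37,-19)
river: ρ → (-19,39,29)
river: ρ → (29,19,-29)
ρ-cycle length = 14 (tail of 0 descent steps not counted)

14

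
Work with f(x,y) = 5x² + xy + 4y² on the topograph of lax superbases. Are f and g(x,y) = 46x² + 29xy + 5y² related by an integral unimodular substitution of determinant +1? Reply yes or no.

D₁ = -79, D₂ = -79
f: flip: (5,1,4)→(4,-1,5)
f: reduced (well bottom): (4,-1,5) with a≤c, −a<b≤a
g: flip: (46,29,5)→(5,-29,46)
g: translate: b→1 (≡-29 mod 10), so (5,-29,46)→(5,1,4)
g: flip: (5,1,4)→(4,-1,5)
g: reduced (well bottom): (4,-1,5) with a≤c, −a<b≤a
reduced forms (4, -1, 5) vs (4, -1, 5) ⇒ equivalent

yes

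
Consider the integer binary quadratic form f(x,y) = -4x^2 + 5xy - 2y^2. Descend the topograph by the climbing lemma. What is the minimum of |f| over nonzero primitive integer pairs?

translate: b→3 (≡-5 mod 8), so (4,-5,2)→(4,3,1)
flip: (4,3,1)→(1,-3,4)
translate: b→1 (≡-3 mod 2), so (1,-3,4)→(1,1,2)
reduced (well bottom): (1,1,2) with a≤c, −a<b≤a
well minimum |f| = |-1| = 1 (negative-definite)

1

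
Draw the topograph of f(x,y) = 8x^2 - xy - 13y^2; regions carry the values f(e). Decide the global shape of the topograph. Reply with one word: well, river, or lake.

D = b²−4ac = (-1)² − 4·8·(-13) = 417
D > 0 non-square ⇒ indefinite ⇒ periodic river

river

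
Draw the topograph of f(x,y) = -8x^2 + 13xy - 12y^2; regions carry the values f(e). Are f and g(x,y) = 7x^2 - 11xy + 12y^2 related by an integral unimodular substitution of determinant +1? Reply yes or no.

D₁ = -215, D₂ = -215
f is negative-definite; reduce −f:
−f: translate: b→3 (≡-13 mod 16), so (8,-13,12)→(8,3,7)
−f: flip: (8,3,7)→(7,-3,8)
−f: reduced (well bottom): (7,-3,8) with a≤c, −a<b≤a
flip sign back: reduced form of f is (-7,3,-8)
g: translate: b→3 (≡-11 mod 14), so (7,-11,12)→(7,3,8)
g: reduced (well bottom): (7,3,8) with a≤c, −a<b≤a
reduced forms (-7, 3, -8) vs (7, 3, 8) ⇒ inequivalent

no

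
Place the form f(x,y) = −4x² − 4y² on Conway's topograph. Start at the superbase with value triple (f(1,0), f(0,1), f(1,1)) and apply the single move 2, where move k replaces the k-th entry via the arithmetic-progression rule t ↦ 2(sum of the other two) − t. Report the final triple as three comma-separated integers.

start (-4,-4,-8) = (f(1,0),f(0,1),f(1,1))
replace slot 2: 2·((-4)+(-8)) − (-4) = -20 → (-4,-20,-8)

-4,-20,-8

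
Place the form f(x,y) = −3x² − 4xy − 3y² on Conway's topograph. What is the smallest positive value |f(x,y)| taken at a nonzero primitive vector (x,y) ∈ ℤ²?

translate: b→-2 (≡4 mod 6), so (3,4,3)→(3,-2,2)
flip: (3,-2,2)→(2,2,3)
reduced (well bottom): (2,2,3) with a≤c, −a<b≤a
well minimum |f| = |-2| = 2 (negative-definite)

2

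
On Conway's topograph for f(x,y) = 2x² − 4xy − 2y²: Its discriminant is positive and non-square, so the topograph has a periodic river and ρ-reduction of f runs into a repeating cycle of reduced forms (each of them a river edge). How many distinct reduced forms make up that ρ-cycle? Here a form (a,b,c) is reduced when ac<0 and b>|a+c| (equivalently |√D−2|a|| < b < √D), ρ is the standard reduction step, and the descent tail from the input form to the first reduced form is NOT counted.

D = 32, ⌊√D⌋ = 5
descent: ρ → (-2,4,2)  [lands on river]
river: ρ → (2,4,-2)
ρ-cycle length = 2 (tail of 1 descent step not counted)

2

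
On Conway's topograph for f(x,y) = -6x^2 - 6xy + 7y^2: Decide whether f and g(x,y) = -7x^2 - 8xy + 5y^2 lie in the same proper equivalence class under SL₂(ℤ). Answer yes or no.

D₁ = 204, D₂ = 204
river cycle of f (length 6): (7, 6, -6), (-6, 6, 7), (7, 8, -5), (-5, 12, 3), (3, 12, -5), (-5, 8, 7)
river cycle of g (length 6): (5, 8, -7), (-7, 6, 6), (6, 6, -7), (-7, 8, 5), (5, 12, -3), (-3, 12, 5)
cycles differ ⇒ inequivalent

no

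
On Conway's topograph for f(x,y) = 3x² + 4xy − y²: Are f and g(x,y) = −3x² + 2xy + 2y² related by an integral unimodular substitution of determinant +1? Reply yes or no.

D₁ = 28, D₂ = 28
river cycle of f (length 4): (-1, 4, 3), (3, 2, -2), (-2, 2, 3), (3, 4, -1)
river cycle of g (length 4): (2, 2, -3), (-3, 4, 1), (1, 4, -3), (-3, 2, 2)
cycles differ ⇒ inequivalent

no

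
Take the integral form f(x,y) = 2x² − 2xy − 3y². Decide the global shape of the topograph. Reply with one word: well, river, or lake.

D = b²−4ac = (-2)² − 4·2·(-3) = 28
D > 0 non-square ⇒ indefinite ⇒ periodic river

river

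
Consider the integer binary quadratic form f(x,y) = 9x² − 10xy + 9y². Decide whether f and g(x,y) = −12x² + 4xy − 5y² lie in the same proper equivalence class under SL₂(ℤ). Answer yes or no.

D₁ = -224, D₂ = -224
f: translate: b→8 (≡-10 mod 18), so (9,-10,9)→(9,8,8)
f: flip: (9,8,8)→(8,-8,9)
f: translate: b→8 (≡-8 mod 16), so (8,-8,9)→(8,8,9)
f: reduced (well bottom): (8,8,9) with a≤c, −a<b≤a
g is negative-definite; reduce −g:
−g: flip: (12,-4,5)→(5,4,12)
−g: reduced (well bottom): (5,4,12) with a≤c, −a<b≤a
flip sign back: reduced form of g is (-5,-4,-12)
reduced forms (8, 8, 9) vs (-5, -4, -12) ⇒ inequivalent

no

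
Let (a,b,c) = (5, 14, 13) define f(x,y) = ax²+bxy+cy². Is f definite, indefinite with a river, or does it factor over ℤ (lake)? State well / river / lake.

D = b²−4ac = 14² − 4·5·13 = -64
D < 0 ⇒ definite ⇒ every region one sign ⇒ single well

well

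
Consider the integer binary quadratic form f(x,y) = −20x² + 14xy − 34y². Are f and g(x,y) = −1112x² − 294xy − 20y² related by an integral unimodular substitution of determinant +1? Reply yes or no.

D₁ = -2524, D₂ = -2524
f is negative-definite; reduce −f:
−f: reduced (well bottom): (20,-14,34) with a≤c, −a<b≤a
flip sign back: reduced form of f is (-20,14,-34)
g is negative-definite; reduce −g:
−g: flip: (1112,294,20)→(20,-294,1112)
−g: translate: b→-14 (≡-294 mod 40), so (20,-294,1112)→(20,-14,34)
−g: reduced (well bottom): (20,-14,34) with a≤c, −a<b≤a
flip sign back: reduced form of g is (-20,14,-34)
reduced forms (-20, 14, -34) vs (-20, 14, -34) ⇒ equivalent

yes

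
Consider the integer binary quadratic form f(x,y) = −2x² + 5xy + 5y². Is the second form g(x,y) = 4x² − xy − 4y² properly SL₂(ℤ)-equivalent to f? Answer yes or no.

D₁ = 65, D₂ = 65
river cycle of f (length 6): (5, 5, -2), (-2, 7, 2), (2, 5, -5), (-5, 5, 2), (2, 7, -2), (-2, 5, 5)
river cycle of g (length 6): (-4, 1, 4), (4, 7, -1), (-1, 7, 4), (4, 1, -4), (-4, 7, 1), (1, 7, -4)
cycles differ ⇒ inequivalent

no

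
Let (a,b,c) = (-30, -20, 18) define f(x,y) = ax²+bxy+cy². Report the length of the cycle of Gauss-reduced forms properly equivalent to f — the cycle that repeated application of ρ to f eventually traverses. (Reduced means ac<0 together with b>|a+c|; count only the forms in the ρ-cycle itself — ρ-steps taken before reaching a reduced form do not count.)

D = 2560, ⌊√D⌋ = 50
descent: ρ → (18,20,-30)  [lands on river]
river: ρ → (-30,40,8)
river: ρ → (8,40,-30)
river: ρ → (-30,20,18)
river: ρ → (18,16,-32)
river: ρ → (-32,48,2)
river: ρ → (2,48,-32)
river: ρ → (-32,16,18)
ρ-cycle length = 8 (tail of 1 descent step not counted)

8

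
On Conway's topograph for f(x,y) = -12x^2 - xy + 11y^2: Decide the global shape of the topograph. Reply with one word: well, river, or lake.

D = b²−4ac = (-1)² − 4·(-12)·11 = 529
D = 23² is a perfect square ⇒ form factors over ℤ ⇒ lakes

lake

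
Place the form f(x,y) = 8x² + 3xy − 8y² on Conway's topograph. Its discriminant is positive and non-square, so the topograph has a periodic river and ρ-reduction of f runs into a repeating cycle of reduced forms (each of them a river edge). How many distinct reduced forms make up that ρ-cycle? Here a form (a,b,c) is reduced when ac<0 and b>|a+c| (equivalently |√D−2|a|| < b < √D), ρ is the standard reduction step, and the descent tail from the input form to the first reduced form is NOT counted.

D = 265, ⌊√D⌋ = 16
river: ρ → (-8,13,3)
river: ρ → (3,11,-12)
river: ρ → (-12,13,2)
river: ρ → (2,15,-5)
river: ρ → (-5,15,2)
river: ρ → (2,13,-12)
river: ρ → (-12,11,3)
river: ρ → (3,13,-8)
river: ρ → (-8,3,8)
river: ρ → (8,13,-3)
river: ρ → (-3,11,12)
river: ρ → (12,13,-2)
river: ρ → (-2,15,5)
river: ρ → (5,15,-2)
river: ρ → (-2,13,12)
river: ρ → (12,11,-3)
river: ρ → (-3,13,8)
river: ρ → (8,3,-8)
ρ-cycle length = 18 (tail of 0 descent steps not counted)

18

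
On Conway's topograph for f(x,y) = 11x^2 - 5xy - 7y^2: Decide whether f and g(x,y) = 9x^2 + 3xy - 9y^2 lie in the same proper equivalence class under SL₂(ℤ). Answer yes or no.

D₁ = 333, D₂ = 333
river cycle of f (length 6): (-7, 5, 11), (11, 17, -1), (-1, 17, 11), (11, 5, -7), (-7, 9, 9), (9, 9, -7)
river cycle of g (length 6): (-9, 15, 3), (3, 15, -9), (-9, 3, 9), (9, 15, -3), (-3, 15, 9), (9, 3, -9)
cycles differ ⇒ inequivalent

no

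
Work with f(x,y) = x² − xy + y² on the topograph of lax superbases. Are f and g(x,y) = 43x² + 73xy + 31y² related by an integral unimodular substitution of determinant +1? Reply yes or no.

D₁ = -3, D₂ = -3
f: translate: b→1 (≡-1 mod 2), so (1,-1,1)→(1,1,1)
f: reduced (well bottom): (1,1,1) with a≤c, −a<b≤a
g: translate: b→-13 (≡73 mod 86), so (43,73,31)→(43,-13,1)
g: flip: (43,-13,1)→(1,13,43)
g: translate: b→1 (≡13 mod 2), so (1,13,43)→(1,1,1)
g: reduced (well bottom): (1,1,1) with a≤c, −a<b≤a
reduced forms (1, 1, 1) vs (1, 1, 1) ⇒ equivalent

yes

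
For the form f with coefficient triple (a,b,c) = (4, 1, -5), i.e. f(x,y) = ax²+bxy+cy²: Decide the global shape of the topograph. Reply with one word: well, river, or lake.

D = b²−4ac = 1² − 4·4·(-5) = 81
D = 9² is a perfect square ⇒ form factors over ℤ ⇒ lakes

lake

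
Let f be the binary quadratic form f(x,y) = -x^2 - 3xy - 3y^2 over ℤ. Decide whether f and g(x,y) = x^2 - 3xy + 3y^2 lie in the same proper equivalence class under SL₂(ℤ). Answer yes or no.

D₁ = -3, D₂ = -3
f is negative-definite; reduce −f:
−f: translate: b→1 (≡3 mod 2), so (1,3,3)→(1,1,1)
−f: reduced (well bottom): (1,1,1) with a≤c, −a<b≤a
flip sign back: reduced form of f is (-1,-1,-1)
g: translate: b→1 (≡-3 mod 2), so (1,-3,3)→(1,1,1)
g: reduced (well bottom): (1,1,1) with a≤c, −a<b≤a
reduced forms (-1, -1, -1) vs (1, 1, 1) ⇒ inequivalent

no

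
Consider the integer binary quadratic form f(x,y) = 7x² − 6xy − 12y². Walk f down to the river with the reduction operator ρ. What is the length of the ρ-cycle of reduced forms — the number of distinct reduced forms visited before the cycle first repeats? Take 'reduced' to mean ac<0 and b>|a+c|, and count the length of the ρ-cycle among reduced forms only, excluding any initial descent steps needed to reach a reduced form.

D = 372, ⌊√D⌋ = 19
descent: ρ → (-12,6,7)  [lands on river]
river: ρ → (7,8,-11)
river: ρ → (-11,14,4)
river: ρ → (4,18,-3)
river: ρ → (-3,18,4)
river: ρ → (4,14,-11)
river: ρ → (-11,8,7)
river: ρ → (7,6,-12)
river: ρ → (-12,18,1)
river: ρ → (1,18,-12)
ρ-cycle length = 10 (tail of 1 descent step not counted)

10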